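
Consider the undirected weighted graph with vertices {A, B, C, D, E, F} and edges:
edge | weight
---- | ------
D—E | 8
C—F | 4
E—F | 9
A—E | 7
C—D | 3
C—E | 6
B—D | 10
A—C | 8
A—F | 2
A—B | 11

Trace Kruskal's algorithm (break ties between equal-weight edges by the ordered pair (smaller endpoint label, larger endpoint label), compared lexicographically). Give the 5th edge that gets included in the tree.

B-D

Sort edges by weight, then run Kruskal:
A—F (2): add. Components now {A,F} {B} {C} {D} {E}
C—D (3): add. Components now {A,F} {B} {C,D} {E}
C—F (4): add. Components now {A,C,D,F} {B} {E}
C—E (6): add. Components now {A,C,D,E,F} {B}
A—E (7): skip — A and E already connected.
A—C (8): skip — A and C already connected.
D—E (8): skip — D and E already connected.
E—F (9): skip — E and F already connected.
B—D (10): add. Components now {A,B,C,D,E,F}
The 5th edge added is B—D.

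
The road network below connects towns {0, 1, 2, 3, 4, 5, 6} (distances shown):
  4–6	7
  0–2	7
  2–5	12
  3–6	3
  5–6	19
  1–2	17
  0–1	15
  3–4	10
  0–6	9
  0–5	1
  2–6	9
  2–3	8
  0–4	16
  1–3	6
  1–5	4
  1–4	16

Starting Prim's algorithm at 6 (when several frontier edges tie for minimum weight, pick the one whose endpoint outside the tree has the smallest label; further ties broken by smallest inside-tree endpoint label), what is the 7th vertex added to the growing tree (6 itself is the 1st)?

Prim's algorithm from 6:
Step 1: cheapest edge leaving the tree is 3–6 (3); add 3.
Step 2: cheapest edge leaving the tree is 1–3 (6); add 1.
Step 3: cheapest edge leaving the tree is 1–5 (4); add 5.
Step 4: cheapest edge leaving the tree is 0–5 (1); add 0.
Step 5: cheapest edge leaving the tree is 0–2 (7); add 2.
Step 6: cheapest edge leaving the tree is 4–6 (7); add 4.
Vertex order: 6, 3, 1, 5, 0, 2, 4. The 7th vertex is 4.

4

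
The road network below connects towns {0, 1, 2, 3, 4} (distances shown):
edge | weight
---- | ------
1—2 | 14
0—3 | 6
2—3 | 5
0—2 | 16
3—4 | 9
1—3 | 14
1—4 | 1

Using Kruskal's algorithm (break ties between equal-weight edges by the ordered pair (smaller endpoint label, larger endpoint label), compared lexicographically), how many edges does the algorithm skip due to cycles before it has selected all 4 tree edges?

0

Sort edges by weight, then run Kruskal:
1—4 (1): add — endpoints in different components.
2—3 (5): add — endpoints in different components.
0—3 (6): add — endpoints in different components.
3—4 (9): add — endpoints in different components.
Edges rejected before the tree was complete: 0.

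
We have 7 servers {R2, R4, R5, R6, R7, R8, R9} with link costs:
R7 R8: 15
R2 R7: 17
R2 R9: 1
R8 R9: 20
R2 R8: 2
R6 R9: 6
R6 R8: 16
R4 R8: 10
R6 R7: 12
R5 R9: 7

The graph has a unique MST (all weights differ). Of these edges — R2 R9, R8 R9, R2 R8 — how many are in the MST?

Kruskal's algorithm — process edges by increasing weight (ties by edge label):
R2 R9 (1): add — endpoints in different components.
R2 R8 (2): add — endpoints in different components.
R6 R9 (6): add — endpoints in different components.
R5 R9 (7): add — endpoints in different components.
R4 R8 (10): add — endpoints in different components.
R6 R7 (12): add — endpoints in different components.
MST edge set: {R2 R9, R2 R8, R6 R9, R5 R9, R4 R8, R6 R7}.
Of the listed edges, {R2 R9, R2 R8} are in the MST → 2.

2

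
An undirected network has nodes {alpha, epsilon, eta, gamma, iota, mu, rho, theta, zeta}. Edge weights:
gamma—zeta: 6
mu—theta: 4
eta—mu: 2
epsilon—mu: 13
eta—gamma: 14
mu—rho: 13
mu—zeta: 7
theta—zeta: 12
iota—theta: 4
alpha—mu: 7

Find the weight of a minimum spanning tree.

Sort edges by weight, then run Kruskal:
eta—mu (2): add — endpoints in different components.
iota—theta (4): add — endpoints in different components.
mu—theta (4): add — endpoints in different components.
gamma—zeta (6): add — endpoints in different components.
alpha—mu (7): add — endpoints in different components.
mu—zeta (7): add — endpoints in different components.
theta—zeta (12): skip — theta and zeta already connected.
epsilon—mu (13): add — endpoints in different components.
mu—rho (13): add — endpoints in different components.
MST edges: eta—mu, iota—theta, mu—theta, gamma—zeta, alpha—mu, mu—zeta, epsilon—mu, mu—rho; total weight 2+4+4+6+7+7+13+13 = 56.

56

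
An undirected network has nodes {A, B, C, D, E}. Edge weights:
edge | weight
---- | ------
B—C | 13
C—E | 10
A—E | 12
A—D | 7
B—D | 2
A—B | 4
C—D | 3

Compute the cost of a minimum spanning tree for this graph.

Prim's algorithm from C:
Step 1: frontier [C—D 3, C—E 10, B—C 13] → take C—D (3); add D.
Step 2: frontier [C—E 10, B—C 13, B—D 2, A—D 7] → take B—D (2); add B.
Step 3: frontier [A—B 4, C—E 10, A—D 7] → take A—B (4); add A.
Step 4: frontier [A—E 12, C—E 10] → take C—E (10); add E.
MST edges: C—D, B—D, A—B, C—E; total weight 3+2+4+10 = 19.

19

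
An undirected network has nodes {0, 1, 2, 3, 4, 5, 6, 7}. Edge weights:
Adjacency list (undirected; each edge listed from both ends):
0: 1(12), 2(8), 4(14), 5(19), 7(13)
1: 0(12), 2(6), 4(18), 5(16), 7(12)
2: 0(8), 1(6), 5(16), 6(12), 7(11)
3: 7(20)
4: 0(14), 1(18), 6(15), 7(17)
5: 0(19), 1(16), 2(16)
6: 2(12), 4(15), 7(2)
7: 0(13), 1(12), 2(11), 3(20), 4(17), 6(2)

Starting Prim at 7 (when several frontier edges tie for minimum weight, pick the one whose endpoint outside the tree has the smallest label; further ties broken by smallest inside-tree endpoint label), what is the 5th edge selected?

0-4

Grow the tree from 7 using Prim:
Step 1: cheapest edge leaving the tree is 6-7 (2); add 6.
Step 2: cheapest edge leaving the tree is 2-7 (11); add 2.
Step 3: cheapest edge leaving the tree is 1-2 (6); add 1.
Step 4: cheapest edge leaving the tree is 0-2 (8); add 0.
Step 5: cheapest edge leaving the tree is 0-4 (14); add 4.
Step 6: cheapest edge leaving the tree is 1-5 (16); add 5.
Step 7: cheapest edge leaving the tree is 3-7 (20); add 3.
The 5th edge added is 0-4.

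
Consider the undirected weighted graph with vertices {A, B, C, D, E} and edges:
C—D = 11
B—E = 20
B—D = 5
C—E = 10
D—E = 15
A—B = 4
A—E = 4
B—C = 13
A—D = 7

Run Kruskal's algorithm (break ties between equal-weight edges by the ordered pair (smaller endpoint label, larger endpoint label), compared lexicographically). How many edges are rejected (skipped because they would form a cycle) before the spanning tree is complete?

Sort edges by weight, then run Kruskal:
A—B (4): add — endpoints in different components.
A—E (4): add — endpoints in different components.
B—D (5): add — endpoints in different components.
A—D (7): skip — A and D already connected.
C—E (10): add — endpoints in different components.
Edges rejected before the tree was complete: 1.

1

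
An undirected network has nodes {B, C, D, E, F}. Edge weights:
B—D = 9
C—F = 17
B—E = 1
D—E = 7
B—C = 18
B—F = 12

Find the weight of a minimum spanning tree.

Prim, starting at C.
Step 1: cheapest edge leaving the tree is C—F (17); add F.
Step 2: cheapest edge leaving the tree is B—F (12); add B.
Step 3: cheapest edge leaving the tree is B—E (1); add E.
Step 4: cheapest edge leaving the tree is D—E (7); add D.
MST edges: C—F, B—F, B—E, D—E; total weight 17+12+1+7 = 37.

37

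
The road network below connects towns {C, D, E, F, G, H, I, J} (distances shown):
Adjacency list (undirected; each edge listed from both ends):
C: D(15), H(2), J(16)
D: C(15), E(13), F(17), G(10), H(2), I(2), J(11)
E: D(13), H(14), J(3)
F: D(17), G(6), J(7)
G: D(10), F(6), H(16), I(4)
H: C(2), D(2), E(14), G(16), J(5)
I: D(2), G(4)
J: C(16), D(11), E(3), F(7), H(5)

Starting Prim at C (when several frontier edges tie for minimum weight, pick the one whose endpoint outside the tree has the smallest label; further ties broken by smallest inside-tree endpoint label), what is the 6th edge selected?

Prim, starting at C.
Step 1: cheapest edge leaving the tree is C—H (2); add H.
Step 2: cheapest edge leaving the tree is D—H (2); add D.
Step 3: cheapest edge leaving the tree is D—I (2); add I.
Step 4: cheapest edge leaving the tree is G—I (4); add G.
Step 5: cheapest edge leaving the tree is H—J (5); add J.
Step 6: cheapest edge leaving the tree is E—J (3); add E.
Step 7: cheapest edge leaving the tree is F—G (6); add F.
The 6th edge added is E—J.

E-J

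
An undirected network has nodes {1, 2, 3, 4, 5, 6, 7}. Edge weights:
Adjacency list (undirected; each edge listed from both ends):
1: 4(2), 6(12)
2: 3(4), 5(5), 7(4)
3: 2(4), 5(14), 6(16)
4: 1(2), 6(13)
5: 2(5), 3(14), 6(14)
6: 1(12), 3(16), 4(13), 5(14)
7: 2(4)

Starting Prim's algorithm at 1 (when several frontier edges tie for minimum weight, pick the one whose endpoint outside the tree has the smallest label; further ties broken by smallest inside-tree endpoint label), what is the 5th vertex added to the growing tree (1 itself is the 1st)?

2

Prim, starting at 1.
Step 1: frontier [1 4 2, 1 6 12] → take 1 4 (2); add 4.
Step 2: frontier [1 6 12, 4 6 13] → take 1 6 (12); add 6.
Step 3: frontier [5 6 14, 3 6 16] → take 5 6 (14); add 5.
Step 4: frontier [2 5 5, 3 5 14, 3 6 16] → take 2 5 (5); add 2.
Step 5: frontier [2 3 4, 2 7 4, 3 5 14, 3 6 16] → take 2 3 (4); add 3.
Step 6: frontier [2 7 4] → take 2 7 (4); add 7.
Vertex order: 1, 4, 6, 5, 2, 3, 7. The 5th vertex is 2.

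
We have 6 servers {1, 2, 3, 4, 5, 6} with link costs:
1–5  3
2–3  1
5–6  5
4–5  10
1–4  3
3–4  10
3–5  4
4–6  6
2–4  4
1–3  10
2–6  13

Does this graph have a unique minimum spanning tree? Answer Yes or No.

No

Kruskal's algorithm — process edges by increasing weight (ties by edge label):
2–3 (1): add. Components now {1} {2,3} {4} {5} {6}
1–4 (3): add. Components now {1,4} {2,3} {5} {6}
1–5 (3): add. Components now {1,4,5} {2,3} {6}
2–4 (4): add. Components now {1,2,3,4,5} {6}
3–5 (4): skip — 3 and 5 already connected.
5–6 (5): add. Components now {1,2,3,4,5,6}
Non-tree edge 3–5 has weight 4, equal to the heaviest edge on its tree cycle — swapping gives another MST of the same weight. Not unique.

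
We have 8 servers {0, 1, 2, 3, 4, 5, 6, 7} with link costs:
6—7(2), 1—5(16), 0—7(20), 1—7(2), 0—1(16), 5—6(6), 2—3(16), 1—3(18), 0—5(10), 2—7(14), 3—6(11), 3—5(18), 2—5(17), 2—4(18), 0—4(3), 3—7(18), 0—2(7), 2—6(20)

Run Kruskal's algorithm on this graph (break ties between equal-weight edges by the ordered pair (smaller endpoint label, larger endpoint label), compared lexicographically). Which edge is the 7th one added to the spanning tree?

Sort edges by weight, then run Kruskal:
1—7 (2): add — endpoints in different components.
6—7 (2): add — endpoints in different components.
0—4 (3): add — endpoints in different components.
5—6 (6): add — endpoints in different components.
0—2 (7): add — endpoints in different components.
0—5 (10): add — endpoints in different components.
3—6 (11): add — endpoints in different components.
The 7th edge added is 3—6.

3-6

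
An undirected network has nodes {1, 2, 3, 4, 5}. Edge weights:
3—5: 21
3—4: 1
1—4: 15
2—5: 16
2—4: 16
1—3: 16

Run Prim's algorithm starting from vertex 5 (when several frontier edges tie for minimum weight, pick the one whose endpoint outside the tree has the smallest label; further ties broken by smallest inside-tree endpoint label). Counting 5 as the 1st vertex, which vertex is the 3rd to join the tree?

Grow the tree from 5 using Prim:
Step 1: cheapest edge leaving the tree is 2—5 (16); add 2.
Step 2: cheapest edge leaving the tree is 2—4 (16); add 4.
Step 3: cheapest edge leaving the tree is 3—4 (1); add 3.
Step 4: cheapest edge leaving the tree is 1—4 (15); add 1.
Vertex order: 5, 2, 4, 3, 1. The 3rd vertex is 4.

4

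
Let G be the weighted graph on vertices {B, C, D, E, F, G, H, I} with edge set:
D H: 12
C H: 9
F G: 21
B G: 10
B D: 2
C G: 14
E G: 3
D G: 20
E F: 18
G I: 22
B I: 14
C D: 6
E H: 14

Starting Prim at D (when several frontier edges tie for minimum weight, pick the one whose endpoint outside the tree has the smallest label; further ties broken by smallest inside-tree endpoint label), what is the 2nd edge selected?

C-D

Prim, starting at D.
Step 1: frontier [B D 2, C D 6, D H 12, D G 20] → take B D (2); add B.
Step 2: frontier [B G 10, B I 14, C D 6, D H 12, D G 20] → take C D (6); add C.
Step 3: frontier [B G 10, B I 14, C H 9, C G 14, D H 12, D G 20] → take C H (9); add H.
Step 4: frontier [B G 10, B I 14, C G 14, D G 20, E H 14] → take B G (10); add G.
Step 5: frontier [B I 14, E G 3, F G 21, G I 22, E H 14] → take E G (3); add E.
Step 6: frontier [B I 14, E F 18, F G 21, G I 22] → take B I (14); add I.
Step 7: frontier [E F 18, F G 21] → take E F (18); add F.
The 2nd edge added is C D.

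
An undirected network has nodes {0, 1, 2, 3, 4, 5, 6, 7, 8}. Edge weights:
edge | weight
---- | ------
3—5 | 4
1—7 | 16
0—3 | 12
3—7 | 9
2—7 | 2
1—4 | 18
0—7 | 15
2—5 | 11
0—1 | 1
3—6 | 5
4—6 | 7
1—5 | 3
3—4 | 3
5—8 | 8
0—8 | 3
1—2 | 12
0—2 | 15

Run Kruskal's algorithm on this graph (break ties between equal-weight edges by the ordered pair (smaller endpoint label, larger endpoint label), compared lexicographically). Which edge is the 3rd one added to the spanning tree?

0-8

Kruskal's algorithm — process edges by increasing weight (ties by edge label):
0—1 (1): add — endpoints in different components.
2—7 (2): add — endpoints in different components.
0—8 (3): add — endpoints in different components.
1—5 (3): add — endpoints in different components.
3—4 (3): add — endpoints in different components.
3—5 (4): add — endpoints in different components.
3—6 (5): add — endpoints in different components.
4—6 (7): skip — 4 and 6 already connected.
5—8 (8): skip — 5 and 8 already connected.
3—7 (9): add — endpoints in different components.
The 3rd edge added is 0—8.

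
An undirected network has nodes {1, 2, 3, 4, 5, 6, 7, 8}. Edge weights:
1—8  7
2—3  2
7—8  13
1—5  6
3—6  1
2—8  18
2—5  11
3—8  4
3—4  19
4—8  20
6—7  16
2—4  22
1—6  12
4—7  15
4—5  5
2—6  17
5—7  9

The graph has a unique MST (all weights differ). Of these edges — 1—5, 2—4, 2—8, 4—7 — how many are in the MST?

Kruskal: consider edges lightest-first.
3—6 (1): add — endpoints in different components.
2—3 (2): add — endpoints in different components.
3—8 (4): add — endpoints in different components.
4—5 (5): add — endpoints in different components.
1—5 (6): add — endpoints in different components.
1—8 (7): add — endpoints in different components.
5—7 (9): add — endpoints in different components.
MST edge set: {3—6, 2—3, 3—8, 4—5, 1—5, 1—8, 5—7}.
Of the listed edges, {1—5} are in the MST → 1.

1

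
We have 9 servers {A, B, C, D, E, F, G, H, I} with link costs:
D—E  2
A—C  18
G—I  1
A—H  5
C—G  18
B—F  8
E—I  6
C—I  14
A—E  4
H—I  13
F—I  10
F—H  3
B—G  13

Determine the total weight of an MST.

43

Sort edges by weight, then run Kruskal:
G—I (1): add — endpoints in different components.
D—E (2): add — endpoints in different components.
F—H (3): add — endpoints in different components.
A—E (4): add — endpoints in different components.
A—H (5): add — endpoints in different components.
E—I (6): add — endpoints in different components.
B—F (8): add — endpoints in different components.
F—I (10): skip — F and I already connected.
B—G (13): skip — B and G already connected.
H—I (13): skip — H and I already connected.
C—I (14): add — endpoints in different components.
MST edges: G—I, D—E, F—H, A—E, A—H, E—I, B—F, C—I; total weight 1+2+3+4+5+6+8+14 = 43.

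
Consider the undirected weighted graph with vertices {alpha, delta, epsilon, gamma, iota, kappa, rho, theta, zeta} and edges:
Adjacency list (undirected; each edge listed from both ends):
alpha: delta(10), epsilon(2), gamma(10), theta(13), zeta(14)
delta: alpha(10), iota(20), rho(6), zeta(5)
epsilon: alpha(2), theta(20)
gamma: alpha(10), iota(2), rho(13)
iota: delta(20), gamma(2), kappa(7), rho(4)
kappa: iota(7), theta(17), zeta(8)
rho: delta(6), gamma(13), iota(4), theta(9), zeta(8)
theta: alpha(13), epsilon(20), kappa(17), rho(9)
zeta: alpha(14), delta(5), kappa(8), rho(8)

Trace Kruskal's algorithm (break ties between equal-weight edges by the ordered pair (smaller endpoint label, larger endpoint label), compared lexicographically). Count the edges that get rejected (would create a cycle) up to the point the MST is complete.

Kruskal's algorithm — process edges by increasing weight (ties by edge label):
alpha epsilon (2): add — endpoints in different components.
gamma iota (2): add — endpoints in different components.
iota rho (4): add — endpoints in different components.
delta zeta (5): add — endpoints in different components.
delta rho (6): add — endpoints in different components.
iota kappa (7): add — endpoints in different components.
kappa zeta (8): skip — zeta and kappa already connected.
rho zeta (8): skip — rho and zeta already connected.
rho theta (9): add — endpoints in different components.
alpha delta (10): add — endpoints in different components.
Edges rejected before the tree was complete: 2.

2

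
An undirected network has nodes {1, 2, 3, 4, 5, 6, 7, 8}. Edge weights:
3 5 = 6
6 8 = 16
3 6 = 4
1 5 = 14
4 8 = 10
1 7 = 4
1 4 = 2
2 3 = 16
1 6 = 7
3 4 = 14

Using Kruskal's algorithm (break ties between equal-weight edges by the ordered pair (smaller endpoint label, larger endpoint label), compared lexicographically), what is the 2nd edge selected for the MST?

1-7

Kruskal: consider edges lightest-first.
1 4 (2): add — endpoints in different components.
1 7 (4): add — endpoints in different components.
3 6 (4): add — endpoints in different components.
3 5 (6): add — endpoints in different components.
1 6 (7): add — endpoints in different components.
4 8 (10): add — endpoints in different components.
1 5 (14): skip — 1 and 5 already connected.
3 4 (14): skip — 3 and 4 already connected.
2 3 (16): add — endpoints in different components.
The 2nd edge added is 1 7.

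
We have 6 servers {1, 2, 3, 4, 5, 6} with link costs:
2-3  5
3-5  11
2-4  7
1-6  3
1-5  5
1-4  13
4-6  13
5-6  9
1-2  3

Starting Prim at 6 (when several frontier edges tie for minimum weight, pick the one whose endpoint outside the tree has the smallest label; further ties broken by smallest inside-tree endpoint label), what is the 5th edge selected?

2-4

Prim's algorithm from 6:
Step 1: frontier [1-6 3, 5-6 9, 4-6 13] → take 1-6 (3); add 1.
Step 2: frontier [1-2 3, 1-5 5, 1-4 13, 5-6 9, 4-6 13] → take 1-2 (3); add 2.
Step 3: frontier [1-5 5, 1-4 13, 2-3 5, 2-4 7, 5-6 9, 4-6 13] → take 2-3 (5); add 3.
Step 4: frontier [1-5 5, 1-4 13, 2-4 7, 3-5 11, 5-6 9, 4-6 13] → take 1-5 (5); add 5.
Step 5: frontier [1-4 13, 2-4 7, 4-6 13] → take 2-4 (7); add 4.
The 5th edge added is 2-4.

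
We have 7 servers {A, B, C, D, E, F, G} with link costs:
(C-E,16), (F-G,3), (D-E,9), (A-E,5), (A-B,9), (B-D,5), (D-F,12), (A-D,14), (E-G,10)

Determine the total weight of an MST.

48

Prim, starting at C.
Step 1: frontier [C-E 16] → take C-E (16); add E.
Step 2: frontier [A-E 5, D-E 9, E-G 10] → take A-E (5); add A.
Step 3: frontier [A-B 9, A-D 14, D-E 9, E-G 10] → take A-B (9); add B.
Step 4: frontier [A-D 14, B-D 5, D-E 9, E-G 10] → take B-D (5); add D.
Step 5: frontier [D-F 12, E-G 10] → take E-G (10); add G.
Step 6: frontier [D-F 12, F-G 3] → take F-G (3); add F.
MST edges: C-E, A-E, A-B, B-D, E-G, F-G; total weight 16+5+9+5+10+3 = 48.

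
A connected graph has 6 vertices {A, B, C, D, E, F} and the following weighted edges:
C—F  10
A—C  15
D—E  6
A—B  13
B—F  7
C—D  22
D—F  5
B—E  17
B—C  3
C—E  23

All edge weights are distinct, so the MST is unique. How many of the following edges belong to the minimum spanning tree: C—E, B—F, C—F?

Sort edges by weight, then run Kruskal:
B—C (3): add. Components now {A} {B,C} {D} {E} {F}
D—F (5): add. Components now {A} {B,C} {D,F} {E}
D—E (6): add. Components now {A} {B,C} {D,E,F}
B—F (7): add. Components now {A} {B,C,D,E,F}
C—F (10): skip — C and F already connected.
A—B (13): add. Components now {A,B,C,D,E,F}
MST edge set: {B—C, D—F, D—E, B—F, A—B}.
Of the listed edges, {B—F} are in the MST → 1.

1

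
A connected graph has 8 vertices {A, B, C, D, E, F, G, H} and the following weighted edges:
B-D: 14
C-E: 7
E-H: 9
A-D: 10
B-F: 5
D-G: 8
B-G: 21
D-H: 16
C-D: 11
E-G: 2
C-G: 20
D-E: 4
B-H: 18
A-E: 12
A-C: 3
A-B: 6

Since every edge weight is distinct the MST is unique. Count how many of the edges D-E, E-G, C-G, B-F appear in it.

3

Kruskal's algorithm — process edges by increasing weight (ties by edge label):
E-G (2): add — endpoints in different components.
A-C (3): add — endpoints in different components.
D-E (4): add — endpoints in different components.
B-F (5): add — endpoints in different components.
A-B (6): add — endpoints in different components.
C-E (7): add — endpoints in different components.
D-G (8): skip — D and G already connected.
E-H (9): add — endpoints in different components.
MST edge set: {E-G, A-C, D-E, B-F, A-B, C-E, E-H}.
Of the listed edges, {D-E, E-G, B-F} are in the MST → 3.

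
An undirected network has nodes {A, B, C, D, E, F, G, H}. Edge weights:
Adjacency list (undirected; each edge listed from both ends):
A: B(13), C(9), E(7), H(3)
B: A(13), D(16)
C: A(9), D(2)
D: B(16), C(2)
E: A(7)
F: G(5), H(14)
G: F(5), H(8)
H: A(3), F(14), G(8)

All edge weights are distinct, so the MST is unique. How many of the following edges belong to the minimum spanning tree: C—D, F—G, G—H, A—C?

4

Sort edges by weight, then run Kruskal:
C—D (2): add — endpoints in different components.
A—H (3): add — endpoints in different components.
F—G (5): add — endpoints in different components.
A—E (7): add — endpoints in different components.
G—H (8): add — endpoints in different components.
A—C (9): add — endpoints in different components.
A—B (13): add — endpoints in different components.
MST edge set: {C—D, A—H, F—G, A—E, G—H, A—C, A—B}.
Of the listed edges, {C—D, F—G, G—H, A—C} are in the MST → 4.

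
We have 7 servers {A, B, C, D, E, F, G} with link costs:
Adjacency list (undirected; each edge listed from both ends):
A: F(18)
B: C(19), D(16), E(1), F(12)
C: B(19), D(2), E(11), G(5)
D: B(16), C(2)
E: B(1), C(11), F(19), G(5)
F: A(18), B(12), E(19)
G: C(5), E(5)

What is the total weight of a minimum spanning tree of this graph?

Prim, starting at A.
Step 1: cheapest edge leaving the tree is A F (18); add F.
Step 2: cheapest edge leaving the tree is B F (12); add B.
Step 3: cheapest edge leaving the tree is B E (1); add E.
Step 4: cheapest edge leaving the tree is E G (5); add G.
Step 5: cheapest edge leaving the tree is C G (5); add C.
Step 6: cheapest edge leaving the tree is C D (2); add D.
MST edges: A F, B F, B E, E G, C G, C D; total weight 18+12+1+5+5+2 = 43.

43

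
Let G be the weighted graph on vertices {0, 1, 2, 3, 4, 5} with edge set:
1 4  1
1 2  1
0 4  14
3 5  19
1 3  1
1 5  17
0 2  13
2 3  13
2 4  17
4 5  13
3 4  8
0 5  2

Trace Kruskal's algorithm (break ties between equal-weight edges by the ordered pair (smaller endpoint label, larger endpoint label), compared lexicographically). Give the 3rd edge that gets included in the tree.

1-4

Sort edges by weight, then run Kruskal:
1 2 (1): add — endpoints in different components.
1 3 (1): add — endpoints in different components.
1 4 (1): add — endpoints in different components.
0 5 (2): add — endpoints in different components.
3 4 (8): skip — 3 and 4 already connected.
0 2 (13): add — endpoints in different components.
The 3rd edge added is 1 4.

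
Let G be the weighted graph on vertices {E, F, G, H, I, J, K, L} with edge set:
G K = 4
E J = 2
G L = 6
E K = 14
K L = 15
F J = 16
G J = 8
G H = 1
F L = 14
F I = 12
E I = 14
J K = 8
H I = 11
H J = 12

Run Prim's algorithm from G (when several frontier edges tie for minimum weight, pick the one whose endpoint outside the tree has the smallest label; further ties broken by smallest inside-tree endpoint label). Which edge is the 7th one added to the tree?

Grow the tree from G using Prim:
Step 1: frontier [G H 1, G K 4, G L 6, G J 8] → take G H (1); add H.
Step 2: frontier [G K 4, G L 6, G J 8, H I 11, H J 12] → take G K (4); add K.
Step 3: frontier [G L 6, G J 8, H I 11, H J 12, J K 8, E K 14, K L 15] → take G L (6); add L.
Step 4: frontier [G J 8, H I 11, H J 12, J K 8, E K 14, F L 14] → take G J (8); add J.
Step 5: frontier [H I 11, E J 2, F J 16, E K 14, F L 14] → take E J (2); add E.
Step 6: frontier [E I 14, H I 11, F J 16, F L 14] → take H I (11); add I.
Step 7: frontier [F I 12, F J 16, F L 14] → take F I (12); add F.
The 7th edge added is F I.

F-I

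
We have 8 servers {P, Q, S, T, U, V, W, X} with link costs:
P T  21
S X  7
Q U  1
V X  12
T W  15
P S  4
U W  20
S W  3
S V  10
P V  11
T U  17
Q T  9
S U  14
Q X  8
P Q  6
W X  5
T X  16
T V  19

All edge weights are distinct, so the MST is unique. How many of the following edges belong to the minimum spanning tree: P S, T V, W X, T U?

2

Kruskal's algorithm — process edges by increasing weight (ties by edge label):
Q U (1): add — endpoints in different components.
S W (3): add — endpoints in different components.
P S (4): add — endpoints in different components.
W X (5): add — endpoints in different components.
P Q (6): add — endpoints in different components.
S X (7): skip — X and S already connected.
Q X (8): skip — X and Q already connected.
Q T (9): add — endpoints in different components.
S V (10): add — endpoints in different components.
MST edge set: {Q U, S W, P S, W X, P Q, Q T, S V}.
Of the listed edges, {P S, W X} are in the MST → 2.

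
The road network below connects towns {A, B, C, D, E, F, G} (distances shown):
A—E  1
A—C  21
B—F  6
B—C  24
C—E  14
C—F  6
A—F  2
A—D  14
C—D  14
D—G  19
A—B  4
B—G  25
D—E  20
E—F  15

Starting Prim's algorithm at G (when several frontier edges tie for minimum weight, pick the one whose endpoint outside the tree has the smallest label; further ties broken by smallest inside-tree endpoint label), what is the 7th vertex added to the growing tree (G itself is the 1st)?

Prim's algorithm from G:
Step 1: cheapest edge leaving the tree is D—G (19); add D.
Step 2: cheapest edge leaving the tree is A—D (14); add A.
Step 3: cheapest edge leaving the tree is A—E (1); add E.
Step 4: cheapest edge leaving the tree is A—F (2); add F.
Step 5: cheapest edge leaving the tree is A—B (4); add B.
Step 6: cheapest edge leaving the tree is C—F (6); add C.
Vertex order: G, D, A, E, F, B, C. The 7th vertex is C.

C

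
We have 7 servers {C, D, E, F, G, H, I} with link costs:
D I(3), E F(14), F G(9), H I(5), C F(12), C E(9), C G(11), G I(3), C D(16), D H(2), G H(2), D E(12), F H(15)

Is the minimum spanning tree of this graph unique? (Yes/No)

Kruskal's algorithm — process edges by increasing weight (ties by edge label):
D H (2): add — endpoints in different components.
G H (2): add — endpoints in different components.
D I (3): add — endpoints in different components.
G I (3): skip — G and I already connected.
H I (5): skip — H and I already connected.
C E (9): add — endpoints in different components.
F G (9): add — endpoints in different components.
C G (11): add — endpoints in different components.
Non-tree edge G I has weight 3, equal to the heaviest edge on its tree cycle — swapping gives another MST of the same weight. Not unique.

No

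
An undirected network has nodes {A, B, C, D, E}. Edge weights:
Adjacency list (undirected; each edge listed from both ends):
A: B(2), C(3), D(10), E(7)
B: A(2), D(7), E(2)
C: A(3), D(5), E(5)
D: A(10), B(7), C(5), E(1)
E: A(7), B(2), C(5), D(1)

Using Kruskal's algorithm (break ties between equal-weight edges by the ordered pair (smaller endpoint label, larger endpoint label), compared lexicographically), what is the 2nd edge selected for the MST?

A-B

Kruskal's algorithm — process edges by increasing weight (ties by edge label):
D—E (1): add — endpoints in different components.
A—B (2): add — endpoints in different components.
B—E (2): add — endpoints in different components.
A—C (3): add — endpoints in different components.
The 2nd edge added is A—B.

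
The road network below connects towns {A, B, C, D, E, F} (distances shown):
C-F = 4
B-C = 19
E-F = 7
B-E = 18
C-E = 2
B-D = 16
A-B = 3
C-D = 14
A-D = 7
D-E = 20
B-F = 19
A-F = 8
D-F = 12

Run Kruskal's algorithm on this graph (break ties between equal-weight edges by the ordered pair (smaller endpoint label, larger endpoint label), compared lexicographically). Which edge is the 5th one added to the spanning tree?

A-F

Kruskal's algorithm — process edges by increasing weight (ties by edge label):
C-E (2): add. Components now {A} {B} {C,E} {D} {F}
A-B (3): add. Components now {A,B} {C,E} {D} {F}
C-F (4): add. Components now {A,B} {C,E,F} {D}
A-D (7): add. Components now {A,B,D} {C,E,F}
E-F (7): skip — E and F already connected.
A-F (8): add. Components now {A,B,C,D,E,F}
The 5th edge added is A-F.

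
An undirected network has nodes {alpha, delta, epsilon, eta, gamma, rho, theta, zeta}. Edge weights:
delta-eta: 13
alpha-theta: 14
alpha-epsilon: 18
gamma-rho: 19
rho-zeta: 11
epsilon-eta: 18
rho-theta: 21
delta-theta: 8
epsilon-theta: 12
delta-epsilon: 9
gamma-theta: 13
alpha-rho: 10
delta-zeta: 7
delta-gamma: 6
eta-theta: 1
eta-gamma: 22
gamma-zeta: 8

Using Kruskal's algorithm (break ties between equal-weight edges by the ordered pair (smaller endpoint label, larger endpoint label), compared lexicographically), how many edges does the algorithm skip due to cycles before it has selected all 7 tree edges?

1

Kruskal's algorithm — process edges by increasing weight (ties by edge label):
eta-theta (1): add — endpoints in different components.
delta-gamma (6): add — endpoints in different components.
delta-zeta (7): add — endpoints in different components.
delta-theta (8): add — endpoints in different components.
gamma-zeta (8): skip — zeta and gamma already connected.
delta-epsilon (9): add — endpoints in different components.
alpha-rho (10): add — endpoints in different components.
rho-zeta (11): add — endpoints in different components.
Edges rejected before the tree was complete: 1.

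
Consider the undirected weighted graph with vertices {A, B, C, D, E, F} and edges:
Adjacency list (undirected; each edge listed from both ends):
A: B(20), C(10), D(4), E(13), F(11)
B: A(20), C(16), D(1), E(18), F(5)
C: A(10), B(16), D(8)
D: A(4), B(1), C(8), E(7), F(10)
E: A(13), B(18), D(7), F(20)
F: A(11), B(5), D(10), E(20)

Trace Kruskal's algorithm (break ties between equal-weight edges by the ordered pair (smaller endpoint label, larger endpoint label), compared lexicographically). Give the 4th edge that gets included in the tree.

Sort edges by weight, then run Kruskal:
B—D (1): add — endpoints in different components.
A—D (4): add — endpoints in different components.
B—F (5): add — endpoints in different components.
D—E (7): add — endpoints in different components.
C—D (8): add — endpoints in different components.
The 4th edge added is D—E.

D-E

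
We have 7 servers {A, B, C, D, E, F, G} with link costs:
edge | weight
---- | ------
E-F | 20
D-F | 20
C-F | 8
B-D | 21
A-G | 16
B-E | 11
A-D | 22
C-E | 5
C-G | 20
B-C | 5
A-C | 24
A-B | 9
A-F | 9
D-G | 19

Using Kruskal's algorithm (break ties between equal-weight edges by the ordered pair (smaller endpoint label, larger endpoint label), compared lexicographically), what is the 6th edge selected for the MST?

Kruskal's algorithm — process edges by increasing weight (ties by edge label):
B-C (5): add. Components now {A} {B,C} {D} {E} {F} {G}
C-E (5): add. Components now {A} {B,C,E} {D} {F} {G}
C-F (8): add. Components now {A} {B,C,E,F} {D} {G}
A-B (9): add. Components now {A,B,C,E,F} {D} {G}
A-F (9): skip — A and F already connected.
B-E (11): skip — B and E already connected.
A-G (16): add. Components now {A,B,C,E,F,G} {D}
D-G (19): add. Components now {A,B,C,D,E,F,G}
The 6th edge added is D-G.

D-G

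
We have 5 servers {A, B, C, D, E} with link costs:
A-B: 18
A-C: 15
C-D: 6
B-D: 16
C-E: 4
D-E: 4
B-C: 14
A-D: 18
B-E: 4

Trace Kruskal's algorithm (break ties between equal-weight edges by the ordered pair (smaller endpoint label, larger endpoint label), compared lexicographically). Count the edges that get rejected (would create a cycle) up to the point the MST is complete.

2

Kruskal's algorithm — process edges by increasing weight (ties by edge label):
B-E (4): add — endpoints in different components.
C-E (4): add — endpoints in different components.
D-E (4): add — endpoints in different components.
C-D (6): skip — C and D already connected.
B-C (14): skip — B and C already connected.
A-C (15): add — endpoints in different components.
Edges rejected before the tree was complete: 2.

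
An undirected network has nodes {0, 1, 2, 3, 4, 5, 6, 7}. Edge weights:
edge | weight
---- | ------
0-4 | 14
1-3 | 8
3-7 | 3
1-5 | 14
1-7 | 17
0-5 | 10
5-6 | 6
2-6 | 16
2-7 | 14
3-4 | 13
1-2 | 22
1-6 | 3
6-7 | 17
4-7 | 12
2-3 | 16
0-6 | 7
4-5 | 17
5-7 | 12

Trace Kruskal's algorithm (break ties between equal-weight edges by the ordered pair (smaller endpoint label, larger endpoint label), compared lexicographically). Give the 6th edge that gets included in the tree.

4-7

Kruskal's algorithm — process edges by increasing weight (ties by edge label):
1-6 (3): add — endpoints in different components.
3-7 (3): add — endpoints in different components.
5-6 (6): add — endpoints in different components.
0-6 (7): add — endpoints in different components.
1-3 (8): add — endpoints in different components.
0-5 (10): skip — 0 and 5 already connected.
4-7 (12): add — endpoints in different components.
5-7 (12): skip — 5 and 7 already connected.
3-4 (13): skip — 3 and 4 already connected.
0-4 (14): skip — 0 and 4 already connected.
1-5 (14): skip — 1 and 5 already connected.
2-7 (14): add — endpoints in different components.
The 6th edge added is 4-7.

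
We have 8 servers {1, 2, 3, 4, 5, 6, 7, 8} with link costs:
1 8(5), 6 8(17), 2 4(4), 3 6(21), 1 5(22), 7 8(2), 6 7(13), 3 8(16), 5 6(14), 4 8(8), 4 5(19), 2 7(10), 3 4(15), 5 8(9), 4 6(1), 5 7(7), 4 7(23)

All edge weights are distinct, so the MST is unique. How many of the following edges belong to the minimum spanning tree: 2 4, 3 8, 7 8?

Kruskal's algorithm — process edges by increasing weight (ties by edge label):
4 6 (1): add — endpoints in different components.
7 8 (2): add — endpoints in different components.
2 4 (4): add — endpoints in different components.
1 8 (5): add — endpoints in different components.
5 7 (7): add — endpoints in different components.
4 8 (8): add — endpoints in different components.
5 8 (9): skip — 5 and 8 already connected.
2 7 (10): skip — 2 and 7 already connected.
6 7 (13): skip — 6 and 7 already connected.
5 6 (14): skip — 5 and 6 already connected.
3 4 (15): add — endpoints in different components.
MST edge set: {4 6, 7 8, 2 4, 1 8, 5 7, 4 8, 3 4}.
Of the listed edges, {2 4, 7 8} are in the MST → 2.

2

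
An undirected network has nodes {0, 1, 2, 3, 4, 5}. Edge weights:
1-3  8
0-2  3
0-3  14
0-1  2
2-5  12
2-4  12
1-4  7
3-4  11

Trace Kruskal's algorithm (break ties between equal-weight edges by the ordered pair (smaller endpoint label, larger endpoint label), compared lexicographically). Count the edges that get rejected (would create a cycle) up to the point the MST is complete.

Sort edges by weight, then run Kruskal:
0-1 (2): add. Components now {0,1} {2} {3} {4} {5}
0-2 (3): add. Components now {0,1,2} {3} {4} {5}
1-4 (7): add. Components now {0,1,2,4} {3} {5}
1-3 (8): add. Components now {0,1,2,3,4} {5}
3-4 (11): skip — 3 and 4 already connected.
2-4 (12): skip — 2 and 4 already connected.
2-5 (12): add. Components now {0,1,2,3,4,5}
Edges rejected before the tree was complete: 2.

2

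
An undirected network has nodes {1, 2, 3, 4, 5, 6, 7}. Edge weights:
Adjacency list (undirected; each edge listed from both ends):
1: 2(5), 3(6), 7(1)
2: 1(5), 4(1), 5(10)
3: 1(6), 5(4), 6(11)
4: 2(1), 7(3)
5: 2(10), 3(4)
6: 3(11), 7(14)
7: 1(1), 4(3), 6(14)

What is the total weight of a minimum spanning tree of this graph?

Grow the tree from 6 using Prim:
Step 1: cheapest edge leaving the tree is 3—6 (11); add 3.
Step 2: cheapest edge leaving the tree is 3—5 (4); add 5.
Step 3: cheapest edge leaving the tree is 1—3 (6); add 1.
Step 4: cheapest edge leaving the tree is 1—7 (1); add 7.
Step 5: cheapest edge leaving the tree is 4—7 (3); add 4.
Step 6: cheapest edge leaving the tree is 2—4 (1); add 2.
MST edges: 3—6, 3—5, 1—3, 1—7, 4—7, 2—4; total weight 11+4+6+1+3+1 = 26.

26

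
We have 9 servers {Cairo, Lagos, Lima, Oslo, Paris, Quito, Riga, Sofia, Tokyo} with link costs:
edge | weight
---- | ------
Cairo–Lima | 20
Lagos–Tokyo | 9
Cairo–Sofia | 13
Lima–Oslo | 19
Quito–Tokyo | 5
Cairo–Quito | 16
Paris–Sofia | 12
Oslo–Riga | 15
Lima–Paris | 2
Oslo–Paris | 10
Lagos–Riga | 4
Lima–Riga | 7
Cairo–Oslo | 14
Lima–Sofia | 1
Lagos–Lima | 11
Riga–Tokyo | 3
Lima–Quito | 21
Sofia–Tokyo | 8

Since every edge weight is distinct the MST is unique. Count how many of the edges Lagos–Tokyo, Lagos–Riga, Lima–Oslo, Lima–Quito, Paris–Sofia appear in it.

Kruskal: consider edges lightest-first.
Lima–Sofia (1): add — endpoints in different components.
Lima–Paris (2): add — endpoints in different components.
Riga–Tokyo (3): add — endpoints in different components.
Lagos–Riga (4): add — endpoints in different components.
Quito–Tokyo (5): add — endpoints in different components.
Lima–Riga (7): add — endpoints in different components.
Sofia–Tokyo (8): skip — Sofia and Tokyo already connected.
Lagos–Tokyo (9): skip — Tokyo and Lagos already connected.
Oslo–Paris (10): add — endpoints in different components.
Lagos–Lima (11): skip — Lima and Lagos already connected.
Paris–Sofia (12): skip — Sofia and Paris already connected.
Cairo–Sofia (13): add — endpoints in different components.
MST edge set: {Lima–Sofia, Lima–Paris, Riga–Tokyo, Lagos–Riga, Quito–Tokyo, Lima–Riga, Oslo–Paris, Cairo–Sofia}.
Of the listed edges, {Lagos–Riga} are in the MST → 1.

1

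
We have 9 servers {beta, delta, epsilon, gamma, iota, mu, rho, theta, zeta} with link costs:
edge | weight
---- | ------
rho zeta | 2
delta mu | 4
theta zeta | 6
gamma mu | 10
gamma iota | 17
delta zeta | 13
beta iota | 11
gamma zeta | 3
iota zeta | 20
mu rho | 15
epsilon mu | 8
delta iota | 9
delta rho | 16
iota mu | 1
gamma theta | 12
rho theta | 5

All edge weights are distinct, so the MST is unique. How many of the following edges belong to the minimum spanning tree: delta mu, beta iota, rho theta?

Sort edges by weight, then run Kruskal:
iota mu (1): add — endpoints in different components.
rho zeta (2): add — endpoints in different components.
gamma zeta (3): add — endpoints in different components.
delta mu (4): add — endpoints in different components.
rho theta (5): add — endpoints in different components.
theta zeta (6): skip — theta and zeta already connected.
epsilon mu (8): add — endpoints in different components.
delta iota (9): skip — delta and iota already connected.
gamma mu (10): add — endpoints in different components.
beta iota (11): add — endpoints in different components.
MST edge set: {iota mu, rho zeta, gamma zeta, delta mu, rho theta, epsilon mu, gamma mu, beta iota}.
Of the listed edges, {delta mu, beta iota, rho theta} are in the MST → 3.

3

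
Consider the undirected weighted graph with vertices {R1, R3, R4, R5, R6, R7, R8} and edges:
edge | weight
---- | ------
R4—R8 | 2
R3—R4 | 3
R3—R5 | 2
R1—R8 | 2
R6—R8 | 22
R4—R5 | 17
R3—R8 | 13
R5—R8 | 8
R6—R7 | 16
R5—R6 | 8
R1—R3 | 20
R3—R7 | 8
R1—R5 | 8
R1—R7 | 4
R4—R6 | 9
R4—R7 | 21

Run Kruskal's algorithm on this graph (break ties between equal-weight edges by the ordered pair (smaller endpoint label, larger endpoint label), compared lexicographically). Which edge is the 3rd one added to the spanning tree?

Sort edges by weight, then run Kruskal:
R1—R8 (2): add. Components now {R6} {R5} {R4} {R3} {R1,R8} {R7}
R3—R5 (2): add. Components now {R6} {R3,R5} {R4} {R1,R8} {R7}
R4—R8 (2): add. Components now {R6} {R3,R5} {R1,R4,R8} {R7}
R3—R4 (3): add. Components now {R6} {R1,R3,R4,R5,R8} {R7}
R1—R7 (4): add. Components now {R6} {R1,R3,R4,R5,R7,R8}
R1—R5 (8): skip — R5 and R1 already connected.
R3—R7 (8): skip — R3 and R7 already connected.
R5—R6 (8): add. Components now {R1,R3,R4,R5,R6,R7,R8}
The 3rd edge added is R4—R8.

R4-R8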